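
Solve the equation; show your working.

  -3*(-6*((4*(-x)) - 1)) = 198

Step 1. [-3*(-6*((4*(-x)) - 1)) = 198] leading coefficient -3: divide by -3. So div: -6*((4*(-x)) - 1) = -66.
Step 2. [-6*((4*(-x)) - 1) = -66] leading coefficient -6: divide by -6 ⇒ div: (4*(-x)) - 1 = 11.
Step 3. [(4*(-x)) - 1 = 11] add 1: x sits inside (… - 1). So sub: 4*(-x) = 12.
Step 4. [4*(-x) = 12] divide by the outer 4. So div: -x = 3.
Step 5. [-x = 3] flip signs both sides, so neg: x = -3.

Answer: x ∈ {-3}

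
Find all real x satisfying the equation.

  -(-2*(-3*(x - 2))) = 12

Step 1. [-(-2*(-3*(x - 2))) = 12] LHS negated; negate both sides, so neg: -2*(-3*(x - 2)) = -12.
Step 2. [-2*(-3*(x - 2)) = -12] -2·(inner) — divide through by -2 ⇒ div: -3*(x - 2) = 6.
Step 3. [-3*(x - 2) = 6] -3 out front; divide by -3. So div: x - 2 = -2.
Step 4. [x - 2 = -2] peel the -2: add 2 from each side, so sub: x = 0.

Answer: x ∈ {0}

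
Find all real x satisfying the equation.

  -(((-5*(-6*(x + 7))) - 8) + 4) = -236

Step 1. [-(((-5*(-6*(x + 7))) - 8) + 4) = -236] leading − — multiply by −1, so neg: ((-5*(-6*(x + 7))) - 8) + 4 = 236.
Step 2. [((-5*(-6*(x + 7))) - 8) + 4 = 236] peel the +4: subtract 4 from each side ⇒ sub: (-5*(-6*(x + 7))) - 8 = 232.
Step 3. [(-5*(-6*(x + 7))) - 8 = 232] -8 is outermost — add 8 both sides ⇒ sub: -5*(-6*(x + 7)) = 240.
Step 4. [-5*(-6*(x + 7)) = 240] divide by the outer -5. So div: -6*(x + 7) = -48.
Step 5. [-6*(x + 7) = -48] -6·(inner) — divide through by -6 ⇒ div: x + 7 = 8.
Step 6. [x + 7 = 8] +7 is outermost — subtract 7 both sides. So sub: x = 1.

Answer: x ∈ {1}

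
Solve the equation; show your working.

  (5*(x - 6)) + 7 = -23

Step 1. [(5*(x - 6)) + 7 = -23] the outer +7 inverts by subtracting 7, so sub: 5*(x - 6) = -30.
Step 2. [5*(x - 6) = -30] leading coefficient 5: divide by 5, so div: x - 6 = -6.
Step 3. [x - 6 = -6] peel the -6: add 6 from each side, so sub: x = 0.

Answer: x ∈ {0}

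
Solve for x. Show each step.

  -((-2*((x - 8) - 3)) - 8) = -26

Step 1. [-((-2*((x - 8) - 3)) - 8) = -26] LHS negated; negate both sides, so neg: (-2*((x - 8) - 3)) - 8 = 26.
Step 2. [(-2*((x - 8) - 3)) - 8 = 26] peel the -8: add 8 from each side. So sub: -2*((x - 8) - 3) = 34.
Step 3. [-2*((x - 8) - 3) = 34] leading coefficient -2: divide by -2 ⇒ div: (x - 8) - 3 = -17.
Step 4. [(x - 8) - 3 = -17] -3 is outermost — add 3 both sides. So sub: x - 8 = -14.
Step 5. [x - 8 = -14] peel the -8: add 8 from each side ⇒ sub: x = -6.

Answer: x ∈ {-6}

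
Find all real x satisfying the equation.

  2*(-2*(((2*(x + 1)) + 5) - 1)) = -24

Step 1. [2*(-2*(((2*(x + 1)) + 5) - 1)) = -24] leading coefficient 2: divide by 2, so div: -2*(((2*(x + 1)) + 5) - 1) = -12.
Step 2. [-2*(((2*(x + 1)) + 5) - 1) = -12] leading coefficient -2: divide by -2. So div: ((2*(x + 1)) + 5) - 1 = 6.
Step 3. [((2*(x + 1)) + 5) - 1 = 6] add 1: x sits inside (… - 1). So sub: (2*(x + 1)) + 5 = 7.
Step 4. [(2*(x + 1)) + 5 = 7] +5 is outermost — subtract 5 both sides, so sub: 2*(x + 1) = 2.
Step 5. [2*(x + 1) = 2] LHS = 2·(…); ÷2 both sides, so div: x + 1 = 1.
Step 6. [x + 1 = 1] 1 comes off first (subtract 1), so sub: x = 0.

Answer: x ∈ {0}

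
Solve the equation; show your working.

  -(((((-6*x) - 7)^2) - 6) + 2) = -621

Step 1. [-(((((-6*x) - 7)^2) - 6) + 2) = -621] flip signs both sides, so neg: ((((-6*x) - 7)^2) - 6) + 2 = 621.
Step 2. [((((-6*x) - 7)^2) - 6) + 2 = 621] the outer +2 inverts by subtracting 2 ⇒ sub: (((-6*x) - 7)^2) - 6 = 619.
Step 3. [(((-6*x) - 7)^2) - 6 = 619] add 6: x sits inside (… - 6). So sub: ((-6*x) - 7)^2 = 625.
Step 4. [((-6*x) - 7)^2 = 625] 625 ≥ 0, LHS is (·)² — take ±√, so sqrt: (-6*x) - 7 = 25 or -25.
Step 5. [(-6*x) - 7 = 25 or -25] add 7: x sits inside (… - 7) ⇒ sub: -6*x = 32 or -18.
Step 6. [-6*x = 32 or -18] LHS = -6·(…); ÷-6 both sides. So div: x = -16/3 or 3.

Answer: x ∈ {-16/3, 3}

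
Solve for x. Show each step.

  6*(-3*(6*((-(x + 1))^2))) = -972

Step 1. [6*(-3*(6*((-(x + 1))^2))) = -972] LHS = 6·(…); ÷6 both sides, so div: -3*(6*((-(x + 1))^2)) = -162.
Step 2. [-3*(6*((-(x + 1))^2)) = -162] leading coefficient -3: divide by -3, so div: 6*((-(x + 1))^2) = 54.
Step 3. [6*((-(x + 1))^2) = 54] 6 out front; divide by 6. So div: (-(x + 1))^2 = 9.
Step 4. [(-(x + 1))^2 = 9] √ both sides: 9 ≥ 0 gives two branches, so sqrt: -(x + 1) = 3 or -3.
Step 5. [-(x + 1) = 3 or -3] LHS negated; negate both sides ⇒ neg: x + 1 = -3 or 3.
Step 6. [x + 1 = -3 or 3] peel the +1: subtract 1 from each side. So sub: x = -4 or 2.

Answer: x ∈ {-4, 2}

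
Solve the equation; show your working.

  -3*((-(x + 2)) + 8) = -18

Step 1. [-3*((-(x + 2)) + 8) = -18] divide by the outer -3. So div: (-(x + 2)) + 8 = 6.
Step 2. [(-(x + 2)) + 8 = 6] peel the +8: subtract 8 from each side ⇒ sub: -(x + 2) = -2.
Step 3. [-(x + 2) = -2] LHS negated; negate both sides, so neg: x + 2 = 2.
Step 4. [x + 2 = 2] +2 is outermost — subtract 2 both sides ⇒ sub: x = 0.

Answer: x ∈ {0}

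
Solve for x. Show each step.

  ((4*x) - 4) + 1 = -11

Step 1. [((4*x) - 4) + 1 = -11] +1 is outermost — subtract 1 both sides, so sub: (4*x) - 4 = -12.
Step 2. [(4*x) - 4 = -12] -4 is outermost — add 4 both sides, so sub: 4*x = -8.
Step 3. [4*x = -8] 4 out front; divide by 4. So div: x = -2.

Answer: x ∈ {-2}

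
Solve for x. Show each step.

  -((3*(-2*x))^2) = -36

Step 1. [-((3*(-2*x))^2) = -36] flip signs both sides, so neg: (3*(-2*x))^2 = 36.
Step 2. [(3*(-2*x))^2 = 36] √ both sides: 36 ≥ 0 gives two branches, so sqrt: 3*(-2*x) = 6 or -6.
Step 3. [3*(-2*x) = 6 or -6] leading coefficient 3: divide by 3. So div: -2*x = 2 or -2.
Step 4. [-2*x = 2 or -2] LHS = -2·(…); ÷-2 both sides ⇒ div: x = -1 or 1.

Answer: x ∈ {-1, 1}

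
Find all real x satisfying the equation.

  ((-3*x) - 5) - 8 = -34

Step 1. [((-3*x) - 5) - 8 = -34] -8 is outermost — add 8 both sides ⇒ sub: (-3*x) - 5 = -26.
Step 2. [(-3*x) - 5 = -26] the outer -5 inverts by adding 5, so sub: -3*x = -21.
Step 3. [-3*x = -21] LHS = -3·(…); ÷-3 both sides, so div: x = 7.

Answer: x ∈ {7}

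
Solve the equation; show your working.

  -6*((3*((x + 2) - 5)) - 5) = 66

Step 1. [-6*((3*((x + 2) - 5)) - 5) = 66] -6 out front; divide by -6 ⇒ div: (3*((x + 2) - 5)) - 5 = -11.
Step 2. [(3*((x + 2) - 5)) - 5 = -11] add 5: x sits inside (… - 5), so sub: 3*((x + 2) - 5) = -6.
Step 3. [3*((x + 2) - 5) = -6] LHS = 3·(…); ÷3 both sides ⇒ div: (x + 2) - 5 = -2.
Step 4. [(x + 2) - 5 = -2] 5 comes off first (add 5). So sub: x + 2 = 3.
Step 5. [x + 2 = 3] the outer +2 inverts by subtracting 2 ⇒ sub: x = 1.

Answer: x ∈ {1}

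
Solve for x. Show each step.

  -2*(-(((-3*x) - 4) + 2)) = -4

Step 1. [-2*(-(((-3*x) - 4) + 2)) = -4] leading coefficient -2: divide by -2. So div: -(((-3*x) - 4) + 2) = 2.
Step 2. [-(((-3*x) - 4) + 2) = 2] flip signs both sides. So neg: ((-3*x) - 4) + 2 = -2.
Step 3. [((-3*x) - 4) + 2 = -2] 2 comes off first (subtract 2), so sub: (-3*x) - 4 = -4.
Step 4. [(-3*x) - 4 = -4] 4 comes off first (add 4). So sub: -3*x = 0.
Step 5. [-3*x = 0] divide by the outer -3. So div: x = 0.

Answer: x ∈ {0}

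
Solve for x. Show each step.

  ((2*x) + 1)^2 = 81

Step 1. [((2*x) + 1)^2 = 81] 81 ≥ 0, LHS is (·)² — take ±√. So sqrt: (2*x) + 1 = 9 or -9.
Step 2. [(2*x) + 1 = 9 or -9] +1 is outermost — subtract 1 both sides, so sub: 2*x = 8 or -10.
Step 3. [2*x = 8 or -10] leading coefficient 2: divide by 2, so div: x = 4 or -5.

Answer: x ∈ {-5, 4}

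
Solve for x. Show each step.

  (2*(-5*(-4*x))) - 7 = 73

Step 1. [(2*(-5*(-4*x))) - 7 = 73] add 7: x sits inside (… - 7). So sub: 2*(-5*(-4*x)) = 80.
Step 2. [2*(-5*(-4*x)) = 80] divide by the outer 2 ⇒ div: -5*(-4*x) = 40.
Step 3. [-5*(-4*x) = 40] leading coefficient -5: divide by -5, so div: -4*x = -8.
Step 4. [-4*x = -8] leading coefficient -4: divide by -4 ⇒ div: x = 2.

Answer: x ∈ {2}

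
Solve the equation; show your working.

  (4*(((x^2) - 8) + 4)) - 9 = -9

Step 1. [(4*(((x^2) - 8) + 4)) - 9 = -9] add 9: x sits inside (… - 9) ⇒ sub: 4*(((x^2) - 8) + 4) = 0.
Step 2. [4*(((x^2) - 8) + 4) = 0] leading coefficient 4: divide by 4. So div: ((x^2) - 8) + 4 = 0.
Step 3. [((x^2) - 8) + 4 = 0] 4 comes off first (subtract 4), so sub: (x^2) - 8 = -4.
Step 4. [(x^2) - 8 = -4] add 8: x sits inside (… - 8) ⇒ sub: x^2 = 4.
Step 5. [x^2 = 4] √ both sides: 4 ≥ 0 gives two branches, so sqrt: x = 2 or -2.

Answer: x ∈ {-2, 2}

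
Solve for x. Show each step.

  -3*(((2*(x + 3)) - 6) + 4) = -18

Step 1. [-3*(((2*(x + 3)) - 6) + 4) = -18] -3 out front; divide by -3, so div: ((2*(x + 3)) - 6) + 4 = 6.
Step 2. [((2*(x + 3)) - 6) + 4 = 6] +4 is outermost — subtract 4 both sides. So sub: (2*(x + 3)) - 6 = 2.
Step 3. [(2*(x + 3)) - 6 = 2] 2 divides every term; factor it out. So factor: (x + 3) - 3 = 1.
Step 4. [(x + 3) - 3 = 1] add 3: x sits inside (… - 3), so sub: x + 3 = 4.
Step 5. [x + 3 = 4] 3 comes off first (subtract 3) ⇒ sub: x = 1.

Answer: x ∈ {1}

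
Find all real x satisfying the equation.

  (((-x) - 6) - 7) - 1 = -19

Step 1. [(((-x) - 6) - 7) - 1 = -19] peel the -1: add 1 from each side. So sub: ((-x) - 6) - 7 = -18.
Step 2. [((-x) - 6) - 7 = -18] 7 comes off first (add 7) ⇒ sub: (-x) - 6 = -11.
Step 3. [(-x) - 6 = -11] -6 is outermost — add 6 both sides. So sub: -x = -5.
Step 4. [-x = -5] LHS negated; negate both sides ⇒ neg: x = 5.

Answer: x ∈ {5}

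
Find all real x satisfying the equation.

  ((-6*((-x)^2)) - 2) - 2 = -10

Step 1. [((-6*((-x)^2)) - 2) - 2 = -10] the outer -2 inverts by adding 2, so sub: (-6*((-x)^2)) - 2 = -8.
Step 2. [(-6*((-x)^2)) - 2 = -8] peel the -2: add 2 from each side ⇒ sub: -6*((-x)^2) = -6.
Step 3. [-6*((-x)^2) = -6] leading coefficient -6: divide by -6 ⇒ div: (-x)^2 = 1.
Step 4. [(-x)^2 = 1] LHS squared, RHS 1 ≥ 0: apply √ (±), so sqrt: -x = 1 or -1.
Step 5. [-x = 1 or -1] flip signs both sides. So neg: x = -1 or 1.

Answer: x ∈ {-1, 1}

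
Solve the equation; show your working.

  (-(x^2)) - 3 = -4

Step 1. [(-(x^2)) - 3 = -4] peel the -3: add 3 from each side. So sub: -(x^2) = -1.
Step 2. [-(x^2) = -1] leading − — multiply by −1 ⇒ neg: x^2 = 1.
Step 3. [x^2 = 1] √ both sides: 1 ≥ 0 gives two branches ⇒ sqrt: x = 1 or -1.

Answer: x ∈ {-1, 1}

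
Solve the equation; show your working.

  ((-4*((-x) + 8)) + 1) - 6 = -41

Step 1. [((-4*((-x) + 8)) + 1) - 6 = -41] 6 comes off first (add 6). So sub: (-4*((-x) + 8)) + 1 = -35.
Step 2. [(-4*((-x) + 8)) + 1 = -35] the outer +1 inverts by subtracting 1 ⇒ sub: -4*((-x) + 8) = -36.
Step 3. [-4*((-x) + 8) = -36] -4 out front; divide by -4 ⇒ div: (-x) + 8 = 9.
Step 4. [(-x) + 8 = 9] subtract 8: x sits inside (… + 8) ⇒ sub: -x = 1.
Step 5. [-x = 1] flip signs both sides, so neg: x = -1.

Answer: x ∈ {-1}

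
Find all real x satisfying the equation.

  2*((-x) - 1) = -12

Step 1. [2*((-x) - 1) = -12] LHS = 2·(…); ÷2 both sides, so div: (-x) - 1 = -6.
Step 2. [(-x) - 1 = -6] 1 comes off first (add 1). So sub: -x = -5.
Step 3. [-x = -5] LHS negated; negate both sides, so neg: x = 5.

Answer: x ∈ {5}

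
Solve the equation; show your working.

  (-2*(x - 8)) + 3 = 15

Step 1. [(-2*(x - 8)) + 3 = 15] the outer +3 inverts by subtracting 3 ⇒ sub: -2*(x - 8) = 12.
Step 2. [-2*(x - 8) = 12] divide by the outer -2. So div: x - 8 = -6.
Step 3. [x - 8 = -6] peel the -8: add 8 from each side. So sub: x = 2.

Answer: x ∈ {2}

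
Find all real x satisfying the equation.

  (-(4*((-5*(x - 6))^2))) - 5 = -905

Step 1. [(-(4*((-5*(x - 6))^2))) - 5 = -905] 5 comes off first (add 5) ⇒ sub: -(4*((-5*(x - 6))^2)) = -900.
Step 2. [-(4*((-5*(x - 6))^2)) = -900] LHS negated; negate both sides. So neg: 4*((-5*(x - 6))^2) = 900.
Step 3. [4*((-5*(x - 6))^2) = 900] divide by the outer 4 ⇒ div: (-5*(x - 6))^2 = 225.
Step 4. [(-5*(x - 6))^2 = 225] LHS squared, RHS 225 ≥ 0: apply √ (±). So sqrt: -5*(x - 6) = 15 or -15.
Step 5. [-5*(x - 6) = 15 or -15] leading coefficient -5: divide by -5 ⇒ div: x - 6 = -3 or 3.
Step 6. [x - 6 = -3 or 3] -6 is outermost — add 6 both sides, so sub: x = 3 or 9.

Answer: x ∈ {3, 9}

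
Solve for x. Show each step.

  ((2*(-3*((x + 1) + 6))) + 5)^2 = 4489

Step 1. [((2*(-3*((x + 1) + 6))) + 5)^2 = 4489] 4489 ≥ 0, LHS is (·)² — take ±√, so sqrt: (2*(-3*((x + 1) + 6))) + 5 = 67 or -67.
Step 2. [(2*(-3*((x + 1) + 6))) + 5 = 67 or -67] peel the +5: subtract 5 from each side, so sub: 2*(-3*((x + 1) + 6)) = 62 or -72.
Step 3. [2*(-3*((x + 1) + 6)) = 62 or -72] 2·(inner) — divide through by 2, so div: -3*((x + 1) + 6) = 31 or -36.
Step 4. [-3*((x + 1) + 6) = 31 or -36] leading coefficient -3: divide by -3 ⇒ div: (x + 1) + 6 = -31/3 or 12.
Step 5. [(x + 1) + 6 = -31/3 or 12] +6 is outermost — subtract 6 both sides, so sub: x + 1 = -49/3 or 6.
Step 6. [x + 1 = -49/3 or 6] 1 comes off first (subtract 1) ⇒ sub: x = -52/3 or 5.

Answer: x ∈ {-52/3, 5}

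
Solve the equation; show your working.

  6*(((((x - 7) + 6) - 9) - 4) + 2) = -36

Step 1. [6*(((((x - 7) + 6) - 9) - 4) + 2) = -36] divide by the outer 6 ⇒ div: ((((x - 7) + 6) - 9) - 4) + 2 = -6.
Step 2. [((((x - 7) + 6) - 9) - 4) + 2 = -6] peel the +2: subtract 2 from each side ⇒ sub: (((x - 7) + 6) - 9) - 4 = -8.
Step 3. [(((x - 7) + 6) - 9) - 4 = -8] peel the -4: add 4 from each side, so sub: ((x - 7) + 6) - 9 = -4.
Step 4. [((x - 7) + 6) - 9 = -4] -9 is outermost — add 9 both sides. So sub: (x - 7) + 6 = 5.
Step 5. [(x - 7) + 6 = 5] +6 is outermost — subtract 6 both sides, so sub: x - 7 = -1.
Step 6. [x - 7 = -1] peel the -7: add 7 from each side ⇒ sub: x = 6.

Answer: x ∈ {6}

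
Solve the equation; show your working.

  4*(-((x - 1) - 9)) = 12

Step 1. [4*(-((x - 1) - 9)) = 12] LHS = 4·(…); ÷4 both sides ⇒ div: -((x - 1) - 9) = 3.
Step 2. [-((x - 1) - 9) = 3] leading − — multiply by −1 ⇒ neg: (x - 1) - 9 = -3.
Step 3. [(x - 1) - 9 = -3] peel the -9: add 9 from each side. So sub: x - 1 = 6.
Step 4. [x - 1 = 6] add 1: x sits inside (… - 1) ⇒ sub: x = 7.

Answer: x ∈ {7}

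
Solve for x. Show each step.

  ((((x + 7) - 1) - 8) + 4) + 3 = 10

Step 1. [((((x + 7) - 1) - 8) + 4) + 3 = 10] peel the +3: subtract 3 from each side, so sub: (((x + 7) - 1) - 8) + 4 = 7.
Step 2. [(((x + 7) - 1) - 8) + 4 = 7] the outer +4 inverts by subtracting 4, so sub: ((x + 7) - 1) - 8 = 3.
Step 3. [((x + 7) - 1) - 8 = 3] 8 comes off first (add 8). So sub: (x + 7) - 1 = 11.
Step 4. [(x + 7) - 1 = 11] add 1: x sits inside (… - 1) ⇒ sub: x + 7 = 12.
Step 5. [x + 7 = 12] subtract 7: x sits inside (… + 7), so sub: x = 5.

Answer: x ∈ {5}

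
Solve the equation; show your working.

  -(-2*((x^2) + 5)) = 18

Step 1. [-(-2*((x^2) + 5)) = 18] LHS negated; negate both sides. So neg: -2*((x^2) + 5) = -18.
Step 2. [-2*((x^2) + 5) = -18] -2·(inner) — divide through by -2, so div: (x^2) + 5 = 9.
Step 3. [(x^2) + 5 = 9] subtract 5: x sits inside (… + 5). So sub: x^2 = 4.
Step 4. [x^2 = 4] √ both sides: 4 ≥ 0 gives two branches. So sqrt: x = 2 or -2.

Answer: x ∈ {-2, 2}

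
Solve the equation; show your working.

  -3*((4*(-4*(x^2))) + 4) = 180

Step 1. [-3*((4*(-4*(x^2))) + 4) = 180] LHS = -3·(…); ÷-3 both sides. So div: (4*(-4*(x^2))) + 4 = -60.
Step 2. [(4*(-4*(x^2))) + 4 = -60] common factor 4 (LHS and -60) — divide through. So factor: (-4*(x^2)) + 1 = -15.
Step 3. [(-4*(x^2)) + 1 = -15] subtract 1: x sits inside (… + 1) ⇒ sub: -4*(x^2) = -16.
Step 4. [-4*(x^2) = -16] -4 out front; divide by -4. So div: x^2 = 4.
Step 5. [x^2 = 4] √ both sides: 4 ≥ 0 gives two branches. So sqrt: x = 2 or -2.

Answer: x ∈ {-2, 2}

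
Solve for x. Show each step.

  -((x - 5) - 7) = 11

Step 1. [-((x - 5) - 7) = 11] leading − — multiply by −1 ⇒ neg: (x - 5) - 7 = -11.
Step 2. [(x - 5) - 7 = -11] add 7: x sits inside (… - 7) ⇒ sub: x - 5 = -4.
Step 3. [x - 5 = -4] peel the -5: add 5 from each side ⇒ sub: x = 1.

Answer: x ∈ {1}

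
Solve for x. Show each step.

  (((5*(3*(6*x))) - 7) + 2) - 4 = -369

Step 1. [(((5*(3*(6*x))) - 7) + 2) - 4 = -369] add 4: x sits inside (… - 4), so sub: ((5*(3*(6*x))) - 7) + 2 = -365.
Step 2. [((5*(3*(6*x))) - 7) + 2 = -365] subtract 2: x sits inside (… + 2), so sub: (5*(3*(6*x))) - 7 = -367.
Step 3. [(5*(3*(6*x))) - 7 = -367] 7 comes off first (add 7). So sub: 5*(3*(6*x)) = -360.
Step 4. [5*(3*(6*x)) = -360] 5·(inner) — divide through by 5 ⇒ div: 3*(6*x) = -72.
Step 5. [3*(6*x) = -72] leading coefficient 3: divide by 3. So div: 6*x = -24.
Step 6. [6*x = -24] divide by the outer 6 ⇒ div: x = -4.

Answer: x ∈ {-4}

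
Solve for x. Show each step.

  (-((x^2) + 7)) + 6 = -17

Step 1. [(-((x^2) + 7)) + 6 = -17] 6 comes off first (subtract 6) ⇒ sub: -((x^2) + 7) = -23.
Step 2. [-((x^2) + 7) = -23] flip signs both sides, so neg: (x^2) + 7 = 23.
Step 3. [(x^2) + 7 = 23] 7 comes off first (subtract 7) ⇒ sub: x^2 = 16.
Step 4. [x^2 = 16] √ both sides: 16 ≥ 0 gives two branches. So sqrt: x = 4 or -4.

Answer: x ∈ {-4, 4}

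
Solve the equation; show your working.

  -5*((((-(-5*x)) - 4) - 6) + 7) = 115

Step 1. [-5*((((-(-5*x)) - 4) - 6) + 7) = 115] -5·(inner) — divide through by -5 ⇒ div: (((-(-5*x)) - 4) - 6) + 7 = -23.
Step 2. [(((-(-5*x)) - 4) - 6) + 7 = -23] +7 is outermost — subtract 7 both sides, so sub: ((-(-5*x)) - 4) - 6 = -30.
Step 3. [((-(-5*x)) - 4) - 6 = -30] -6 is outermost — add 6 both sides ⇒ sub: (-(-5*x)) - 4 = -24.
Step 4. [(-(-5*x)) - 4 = -24] -4 is outermost — add 4 both sides, so sub: -(-5*x) = -20.
Step 5. [-(-5*x) = -20] LHS negated; negate both sides. So neg: -5*x = 20.
Step 6. [-5*x = 20] divide by the outer -5, so div: x = -4.

Answer: x ∈ {-4}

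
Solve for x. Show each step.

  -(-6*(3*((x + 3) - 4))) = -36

Step 1. [-(-6*(3*((x + 3) - 4))) = -36] leading − — multiply by −1. So neg: -6*(3*((x + 3) - 4)) = 36.
Step 2. [-6*(3*((x + 3) - 4)) = 36] LHS = -6·(…); ÷-6 both sides, so div: 3*((x + 3) - 4) = -6.
Step 3. [3*((x + 3) - 4) = -6] divide by the outer 3. So div: (x + 3) - 4 = -2.
Step 4. [(x + 3) - 4 = -2] 4 comes off first (add 4) ⇒ sub: x + 3 = 2.
Step 5. [x + 3 = 2] 3 comes off first (subtract 3). So sub: x = -1.

Answer: x ∈ {-1}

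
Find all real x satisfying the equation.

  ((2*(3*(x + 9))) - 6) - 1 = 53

Step 1. [((2*(3*(x + 9))) - 6) - 1 = 53] 1 comes off first (add 1) ⇒ sub: (2*(3*(x + 9))) - 6 = 54.
Step 2. [(2*(3*(x + 9))) - 6 = 54] add 6: x sits inside (… - 6). So sub: 2*(3*(x + 9)) = 60.
Step 3. [2*(3*(x + 9)) = 60] 2 out front; divide by 2 ⇒ div: 3*(x + 9) = 30.
Step 4. [3*(x + 9) = 30] LHS = 3·(…); ÷3 both sides. So div: x + 9 = 10.
Step 5. [x + 9 = 10] the outer +9 inverts by subtracting 9. So sub: x = 1.

Answer: x ∈ {1}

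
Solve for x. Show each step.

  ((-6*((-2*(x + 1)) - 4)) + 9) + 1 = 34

Step 1. [((-6*((-2*(x + 1)) - 4)) + 9) + 1 = 34] subtract 1: x sits inside (… + 1), so sub: (-6*((-2*(x + 1)) - 4)) + 9 = 33.
Step 2. [(-6*((-2*(x + 1)) - 4)) + 9 = 33] subtract 9: x sits inside (… + 9). So sub: -6*((-2*(x + 1)) - 4) = 24.
Step 3. [-6*((-2*(x + 1)) - 4) = 24] -6 out front; divide by -6 ⇒ div: (-2*(x + 1)) - 4 = -4.
Step 4. [(-2*(x + 1)) - 4 = -4] the outer -4 inverts by adding 4. So sub: -2*(x + 1) = 0.
Step 5. [-2*(x + 1) = 0] leading coefficient -2: divide by -2 ⇒ div: x + 1 = 0.
Step 6. [x + 1 = 0] peel the +1: subtract 1 from each side ⇒ sub: x = -1.

Answer: x ∈ {-1}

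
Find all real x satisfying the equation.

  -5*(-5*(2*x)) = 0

Step 1. [-5*(-5*(2*x)) = 0] -5·(inner) — divide through by -5. So div: -5*(2*x) = 0.
Step 2. [-5*(2*x) = 0] leading coefficient -5: divide by -5 ⇒ div: 2*x = 0.
Step 3. [2*x = 0] LHS = 2·(…); ÷2 both sides. So div: x = 0.

Answer: x ∈ {0}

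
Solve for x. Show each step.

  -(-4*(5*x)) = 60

Step 1. [-(-4*(5*x)) = 60] LHS negated; negate both sides ⇒ neg: -4*(5*x) = -60.
Step 2. [-4*(5*x) = -60] -4·(inner) — divide through by -4. So div: 5*x = 15.
Step 3. [5*x = 15] 5 out front; divide by 5. So div: x = 3.

Answer: x ∈ {3}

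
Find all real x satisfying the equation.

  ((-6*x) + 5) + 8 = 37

Step 1. [((-6*x) + 5) + 8 = 37] peel the +8: subtract 8 from each side. So sub: (-6*x) + 5 = 29.
Step 2. [(-6*x) + 5 = 29] 5 comes off first (subtract 5). So sub: -6*x = 24.
Step 3. [-6*x = 24] -6 out front; divide by -6, so div: x = -4.

Answer: x ∈ {-4}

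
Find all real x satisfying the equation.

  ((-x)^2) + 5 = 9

Step 1. [((-x)^2) + 5 = 9] subtract 5: x sits inside (… + 5), so sub: (-x)^2 = 4.
Step 2. [(-x)^2 = 4] √ both sides: 4 ≥ 0 gives two branches, so sqrt: -x = 2 or -2.
Step 3. [-x = 2 or -2] LHS negated; negate both sides, so neg: x = -2 or 2.

Answer: x ∈ {-2, 2}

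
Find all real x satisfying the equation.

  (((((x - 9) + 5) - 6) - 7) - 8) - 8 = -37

Step 1. [(((((x - 9) + 5) - 6) - 7) - 8) - 8 = -37] -8 is outermost — add 8 both sides ⇒ sub: ((((x - 9) + 5) - 6) - 7) - 8 = -29.
Step 2. [((((x - 9) + 5) - 6) - 7) - 8 = -29] add 8: x sits inside (… - 8) ⇒ sub: (((x - 9) + 5) - 6) - 7 = -21.
Step 3. [(((x - 9) + 5) - 6) - 7 = -21] -7 is outermost — add 7 both sides ⇒ sub: ((x - 9) + 5) - 6 = -14.
Step 4. [((x - 9) + 5) - 6 = -14] 6 comes off first (add 6) ⇒ sub: (x - 9) + 5 = -8.
Step 5. [(x - 9) + 5 = -8] the outer +5 inverts by subtracting 5 ⇒ sub: x - 9 = -13.
Step 6. [x - 9 = -13] 9 comes off first (add 9) ⇒ sub: x = -4.

Answer: x ∈ {-4}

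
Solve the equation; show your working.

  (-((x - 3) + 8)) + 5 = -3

Step 1. [(-((x - 3) + 8)) + 5 = -3] the outer +5 inverts by subtracting 5. So sub: -((x - 3) + 8) = -8.
Step 2. [-((x - 3) + 8) = -8] leading − — multiply by −1, so neg: (x - 3) + 8 = 8.
Step 3. [(x - 3) + 8 = 8] 8 comes off first (subtract 8), so sub: x - 3 = 0.
Step 4. [x - 3 = 0] -3 is outermost — add 3 both sides, so sub: x = 3.

Answer: x ∈ {3}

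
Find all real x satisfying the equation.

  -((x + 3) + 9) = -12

Step 1. [-((x + 3) + 9) = -12] flip signs both sides ⇒ neg: (x + 3) + 9 = 12.
Step 2. [(x + 3) + 9 = 12] subtract 9: x sits inside (… + 9). So sub: x + 3 = 3.
Step 3. [x + 3 = 3] subtract 3: x sits inside (… + 3). So sub: x = 0.

Answer: x ∈ {0}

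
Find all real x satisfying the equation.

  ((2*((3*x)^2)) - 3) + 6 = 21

Step 1. [((2*((3*x)^2)) - 3) + 6 = 21] 6 comes off first (subtract 6). So sub: (2*((3*x)^2)) - 3 = 15.
Step 2. [(2*((3*x)^2)) - 3 = 15] add 3: x sits inside (… - 3), so sub: 2*((3*x)^2) = 18.
Step 3. [2*((3*x)^2) = 18] divide by the outer 2, so div: (3*x)^2 = 9.
Step 4. [(3*x)^2 = 9] LHS squared, RHS 9 ≥ 0: apply √ (±) ⇒ sqrt: 3*x = 3 or -3.
Step 5. [3*x = 3 or -3] 3 out front; divide by 3 ⇒ div: x = 1 or -1.

Answer: x ∈ {-1, 1}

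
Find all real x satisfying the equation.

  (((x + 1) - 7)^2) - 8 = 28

Step 1. [(((x + 1) - 7)^2) - 8 = 28] -8 is outermost — add 8 both sides, so sub: ((x + 1) - 7)^2 = 36.
Step 2. [((x + 1) - 7)^2 = 36] LHS squared, RHS 36 ≥ 0: apply √ (±), so sqrt: (x + 1) - 7 = 6 or -6.
Step 3. [(x + 1) - 7 = 6 or -6] -7 is outermost — add 7 both sides. So sub: x + 1 = 13 or 1.
Step 4. [x + 1 = 13 or 1] the outer +1 inverts by subtracting 1, so sub: x = 12 or 0.

Answer: x ∈ {0, 12}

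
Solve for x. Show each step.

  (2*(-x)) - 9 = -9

Step 1. [(2*(-x)) - 9 = -9] add 9: x sits inside (… - 9). So sub: 2*(-x) = 0.
Step 2. [2*(-x) = 0] divide by the outer 2 ⇒ div: -x = 0.
Step 3. [-x = 0] leading − — multiply by −1. So neg: x = 0.

Answer: x ∈ {0}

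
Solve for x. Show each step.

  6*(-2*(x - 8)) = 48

Step 1. [6*(-2*(x - 8)) = 48] divide by the outer 6. So div: -2*(x - 8) = 8.
Step 2. [-2*(x - 8) = 8] divide by the outer -2 ⇒ div: x - 8 = -4.
Step 3. [x - 8 = -4] the outer -8 inverts by adding 8. So sub: x = 4.

Answer: x ∈ {4}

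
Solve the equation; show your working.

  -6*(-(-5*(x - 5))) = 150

Step 1. [-6*(-(-5*(x - 5))) = 150] divide by the outer -6 ⇒ div: -(-5*(x - 5)) = -25.
Step 2. [-(-5*(x - 5)) = -25] flip signs both sides. So neg: -5*(x - 5) = 25.
Step 3. [-5*(x - 5) = 25] divide by the outer -5, so div: x - 5 = -5.
Step 4. [x - 5 = -5] 5 comes off first (add 5) ⇒ sub: x = 0.

Answer: x ∈ {0}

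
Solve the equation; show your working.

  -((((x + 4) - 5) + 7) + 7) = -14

Step 1. [-((((x + 4) - 5) + 7) + 7) = -14] flip signs both sides. So neg: (((x + 4) - 5) + 7) + 7 = 14.
Step 2. [(((x + 4) - 5) + 7) + 7 = 14] the outer +7 inverts by subtracting 7. So sub: ((x + 4) - 5) + 7 = 7.
Step 3. [((x + 4) - 5) + 7 = 7] 7 comes off first (subtract 7) ⇒ sub: (x + 4) - 5 = 0.
Step 4. [(x + 4) - 5 = 0] add 5: x sits inside (… - 5), so sub: x + 4 = 5.
Step 5. [x + 4 = 5] the outer +4 inverts by subtracting 4, so sub: x = 1.

Answer: x ∈ {1}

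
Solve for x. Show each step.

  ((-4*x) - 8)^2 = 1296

Step 1. [((-4*x) - 8)^2 = 1296] √ both sides: 1296 ≥ 0 gives two branches, so sqrt: (-4*x) - 8 = 36 or -36.
Step 2. [(-4*x) - 8 = 36 or -36] -8 is outermost — add 8 both sides. So sub: -4*x = 44 or -28.
Step 3. [-4*x = 44 or -28] -4·(inner) — divide through by -4. So div: x = -11 or 7.

Answer: x ∈ {-11, 7}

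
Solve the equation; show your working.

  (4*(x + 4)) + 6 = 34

Step 1. [(4*(x + 4)) + 6 = 34] subtract 6: x sits inside (… + 6) ⇒ sub: 4*(x + 4) = 28.
Step 2. [4*(x + 4) = 28] LHS = 4·(…); ÷4 both sides. So div: x + 4 = 7.
Step 3. [x + 4 = 7] subtract 4: x sits inside (… + 4). So sub: x = 3.

Answer: x ∈ {3}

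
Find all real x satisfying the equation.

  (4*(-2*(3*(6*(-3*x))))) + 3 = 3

Step 1. [(4*(-2*(3*(6*(-3*x))))) + 3 = 3] +3 is outermost — subtract 3 both sides ⇒ sub: 4*(-2*(3*(6*(-3*x)))) = 0.
Step 2. [4*(-2*(3*(6*(-3*x)))) = 0] 4 out front; divide by 4. So div: -2*(3*(6*(-3*x))) = 0.
Step 3. [-2*(3*(6*(-3*x))) = 0] -2·(inner) — divide through by -2. So div: 3*(6*(-3*x)) = 0.
Step 4. [3*(6*(-3*x)) = 0] leading coefficient 3: divide by 3 ⇒ div: 6*(-3*x) = 0.
Step 5. [6*(-3*x) = 0] LHS = 6·(…); ÷6 both sides. So div: -3*x = 0.
Step 6. [-3*x = 0] divide by the outer -3. So div: x = 0.

Answer: x ∈ {0}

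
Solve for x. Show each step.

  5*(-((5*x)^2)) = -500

Step 1. [5*(-((5*x)^2)) = -500] 5 out front; divide by 5, so div: -((5*x)^2) = -100.
Step 2. [-((5*x)^2) = -100] leading − — multiply by −1 ⇒ neg: (5*x)^2 = 100.
Step 3. [(5*x)^2 = 100] 100 ≥ 0, LHS is (·)² — take ±√. So sqrt: 5*x = 10 or -10.
Step 4. [5*x = 10 or -10] LHS = 5·(…); ÷5 both sides ⇒ div: x = 2 or -2.

Answer: x ∈ {-2, 2}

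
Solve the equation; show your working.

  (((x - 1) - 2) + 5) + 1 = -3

Step 1. [(((x - 1) - 2) + 5) + 1 = -3] peel the +1: subtract 1 from each side, so sub: ((x - 1) - 2) + 5 = -4.
Step 2. [((x - 1) - 2) + 5 = -4] peel the +5: subtract 5 from each side. So sub: (x - 1) - 2 = -9.
Step 3. [(x - 1) - 2 = -9] peel the -2: add 2 from each side ⇒ sub: x - 1 = -7.
Step 4. [x - 1 = -7] peel the -1: add 1 from each side, so sub: x = -6.

Answer: x ∈ {-6}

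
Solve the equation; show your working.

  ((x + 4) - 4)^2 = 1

Step 1. [((x + 4) - 4)^2 = 1] 1 ≥ 0, LHS is (·)² — take ±√ ⇒ sqrt: (x + 4) - 4 = 1 or -1.
Step 2. [(x + 4) - 4 = 1 or -1] 4 comes off first (add 4) ⇒ sub: x + 4 = 5 or 3.
Step 3. [x + 4 = 5 or 3] +4 is outermost — subtract 4 both sides ⇒ sub: x = 1 or -1.

Answer: x ∈ {-1, 1}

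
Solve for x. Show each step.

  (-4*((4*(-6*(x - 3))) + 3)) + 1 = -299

Step 1. [(-4*((4*(-6*(x - 3))) + 3)) + 1 = -299] subtract 1: x sits inside (… + 1) ⇒ sub: -4*((4*(-6*(x - 3))) + 3) = -300.
Step 2. [-4*((4*(-6*(x - 3))) + 3) = -300] LHS = -4·(…); ÷-4 both sides, so div: (4*(-6*(x - 3))) + 3 = 75.
Step 3. [(4*(-6*(x - 3))) + 3 = 75] the outer +3 inverts by subtracting 3, so sub: 4*(-6*(x - 3)) = 72.
Step 4. [4*(-6*(x - 3)) = 72] divide by the outer 4, so div: -6*(x - 3) = 18.
Step 5. [-6*(x - 3) = 18] -6 out front; divide by -6. So div: x - 3 = -3.
Step 6. [x - 3 = -3] peel the -3: add 3 from each side ⇒ sub: x = 0.

Answer: x ∈ {0}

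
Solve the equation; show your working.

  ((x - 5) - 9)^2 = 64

Step 1. [((x - 5) - 9)^2 = 64] √ both sides: 64 ≥ 0 gives two branches, so sqrt: (x - 5) - 9 = 8 or -8.
Step 2. [(x - 5) - 9 = 8 or -8] -9 is outermost — add 9 both sides ⇒ sub: x - 5 = 17 or 1.
Step 3. [x - 5 = 17 or 1] 5 comes off first (add 5). So sub: x = 22 or 6.

Answer: x ∈ {6, 22}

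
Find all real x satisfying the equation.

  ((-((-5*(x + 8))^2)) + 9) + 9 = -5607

Step 1. [((-((-5*(x + 8))^2)) + 9) + 9 = -5607] subtract 9: x sits inside (… + 9) ⇒ sub: (-((-5*(x + 8))^2)) + 9 = -5616.
Step 2. [(-((-5*(x + 8))^2)) + 9 = -5616] peel the +9: subtract 9 from each side. So sub: -((-5*(x + 8))^2) = -5625.
Step 3. [-((-5*(x + 8))^2) = -5625] flip signs both sides ⇒ neg: (-5*(x + 8))^2 = 5625.
Step 4. [(-5*(x + 8))^2 = 5625] 5625 ≥ 0, LHS is (·)² — take ±√. So sqrt: -5*(x + 8) = 75 or -75.
Step 5. [-5*(x + 8) = 75 or -75] divide by the outer -5 ⇒ div: x + 8 = -15 or 15.
Step 6. [x + 8 = -15 or 15] the outer +8 inverts by subtracting 8, so sub: x = -23 or 7.

Answer: x ∈ {-23, 7}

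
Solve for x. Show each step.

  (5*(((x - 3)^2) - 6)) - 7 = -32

Step 1. [(5*(((x - 3)^2) - 6)) - 7 = -32] -7 is outermost — add 7 both sides, so sub: 5*(((x - 3)^2) - 6) = -25.
Step 2. [5*(((x - 3)^2) - 6) = -25] 5 out front; divide by 5 ⇒ div: ((x - 3)^2) - 6 = -5.
Step 3. [((x - 3)^2) - 6 = -5] add 6: x sits inside (… - 6) ⇒ sub: (x - 3)^2 = 1.
Step 4. [(x - 3)^2 = 1] LHS squared, RHS 1 ≥ 0: apply √ (±), so sqrt: x - 3 = 1 or -1.
Step 5. [x - 3 = 1 or -1] -3 is outermost — add 3 both sides ⇒ sub: x = 4 or 2.

Answer: x ∈ {2, 4}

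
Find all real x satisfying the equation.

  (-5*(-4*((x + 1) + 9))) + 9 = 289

Step 1. [(-5*(-4*((x + 1) + 9))) + 9 = 289] peel the +9: subtract 9 from each side, so sub: -5*(-4*((x + 1) + 9)) = 280.
Step 2. [-5*(-4*((x + 1) + 9)) = 280] -5 out front; divide by -5, so div: -4*((x + 1) + 9) = -56.
Step 3. [-4*((x + 1) + 9) = -56] LHS = -4·(…); ÷-4 both sides ⇒ div: (x + 1) + 9 = 14.
Step 4. [(x + 1) + 9 = 14] +9 is outermost — subtract 9 both sides, so sub: x + 1 = 5.
Step 5. [x + 1 = 5] +1 is outermost — subtract 1 both sides, so sub: x = 4.

Answer: x ∈ {4}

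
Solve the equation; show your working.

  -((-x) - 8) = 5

Step 1. [-((-x) - 8) = 5] leading − — multiply by −1 ⇒ neg: (-x) - 8 = -5.
Step 2. [(-x) - 8 = -5] -8 is outermost — add 8 both sides, so sub: -x = 3.
Step 3. [-x = 3] flip signs both sides, so neg: x = -3.

Answer: x ∈ {-3}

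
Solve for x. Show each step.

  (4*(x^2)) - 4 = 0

Step 1. [(4*(x^2)) - 4 = 0] 4 | LHS and 4 | 0: pull 4 out. So factor: (x^2) - 1 = 0.
Step 2. [(x^2) - 1 = 0] 1 comes off first (add 1) ⇒ sub: x^2 = 1.
Step 3. [x^2 = 1] √ both sides: 1 ≥ 0 gives two branches. So sqrt: x = 1 or -1.

Answer: x ∈ {-1, 1}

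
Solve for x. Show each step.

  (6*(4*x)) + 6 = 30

Step 1. [(6*(4*x)) + 6 = 30] +6 is outermost — subtract 6 both sides, so sub: 6*(4*x) = 24.
Step 2. [6*(4*x) = 24] 6 out front; divide by 6, so div: 4*x = 4.
Step 3. [4*x = 4] divide by the outer 4. So div: x = 1.

Answer: x ∈ {1}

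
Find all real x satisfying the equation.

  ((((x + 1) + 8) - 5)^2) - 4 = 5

Step 1. [((((x + 1) + 8) - 5)^2) - 4 = 5] 4 comes off first (add 4) ⇒ sub: (((x + 1) + 8) - 5)^2 = 9.
Step 2. [(((x + 1) + 8) - 5)^2 = 9] 9 ≥ 0, LHS is (·)² — take ±√, so sqrt: ((x + 1) + 8) - 5 = 3 or -3.
Step 3. [((x + 1) + 8) - 5 = 3 or -3] -5 is outermost — add 5 both sides, so sub: (x + 1) + 8 = 8 or 2.
Step 4. [(x + 1) + 8 = 8 or 2] +8 is outermost — subtract 8 both sides, so sub: x + 1 = 0 or -6.
Step 5. [x + 1 = 0 or -6] the outer +1 inverts by subtracting 1, so sub: x = -1 or -7.

Answer: x ∈ {-7, -1}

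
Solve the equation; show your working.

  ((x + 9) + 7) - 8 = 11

Step 1. [((x + 9) + 7) - 8 = 11] 8 comes off first (add 8), so sub: (x + 9) + 7 = 19.
Step 2. [(x + 9) + 7 = 19] subtract 7: x sits inside (… + 7) ⇒ sub: x + 9 = 12.
Step 3. [x + 9 = 12] the outer +9 inverts by subtracting 9 ⇒ sub: x = 3.

Answer: x ∈ {3}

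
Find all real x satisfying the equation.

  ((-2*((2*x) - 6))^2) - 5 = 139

Step 1. [((-2*((2*x) - 6))^2) - 5 = 139] peel the -5: add 5 from each side, so sub: (-2*((2*x) - 6))^2 = 144.
Step 2. [(-2*((2*x) - 6))^2 = 144] √ both sides: 144 ≥ 0 gives two branches, so sqrt: -2*((2*x) - 6) = 12 or -12.
Step 3. [-2*((2*x) - 6) = 12 or -12] divide by the outer -2 ⇒ div: (2*x) - 6 = -6 or 6.
Step 4. [(2*x) - 6 = -6 or 6] 6 comes off first (add 6) ⇒ sub: 2*x = 0 or 12.
Step 5. [2*x = 0 or 12] 2·(inner) — divide through by 2 ⇒ div: x = 0 or 6.

Answer: x ∈ {0, 6}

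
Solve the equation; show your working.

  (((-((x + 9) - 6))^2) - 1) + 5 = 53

Step 1. [(((-((x + 9) - 6))^2) - 1) + 5 = 53] +5 is outermost — subtract 5 both sides, so sub: ((-((x + 9) - 6))^2) - 1 = 48.
Step 2. [((-((x + 9) - 6))^2) - 1 = 48] add 1: x sits inside (… - 1) ⇒ sub: (-((x + 9) - 6))^2 = 49.
Step 3. [(-((x + 9) - 6))^2 = 49] √ both sides: 49 ≥ 0 gives two branches, so sqrt: -((x + 9) - 6) = 7 or -7.
Step 4. [-((x + 9) - 6) = 7 or -7] flip signs both sides, so neg: (x + 9) - 6 = -7 or 7.
Step 5. [(x + 9) - 6 = -7 or 7] 6 comes off first (add 6), so sub: x + 9 = -1 or 13.
Step 6. [x + 9 = -1 or 13] +9 is outermost — subtract 9 both sides ⇒ sub: x = -10 or 4.

Answer: x ∈ {-10, 4}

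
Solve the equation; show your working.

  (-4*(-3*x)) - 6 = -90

Step 1. [(-4*(-3*x)) - 6 = -90] 6 comes off first (add 6), so sub: -4*(-3*x) = -84.
Step 2. [-4*(-3*x) = -84] LHS = -4·(…); ÷-4 both sides, so div: -3*x = 21.
Step 3. [-3*x = 21] LHS = -3·(…); ÷-3 both sides. So div: x = -7.

Answer: x ∈ {-7}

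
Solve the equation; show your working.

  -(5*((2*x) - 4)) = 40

Step 1. [-(5*((2*x) - 4)) = 40] LHS negated; negate both sides ⇒ neg: 5*((2*x) - 4) = -40.
Step 2. [5*((2*x) - 4) = -40] LHS = 5·(…); ÷5 both sides ⇒ div: (2*x) - 4 = -8.
Step 3. [(2*x) - 4 = -8] common factor 2 (LHS and -8) — divide through ⇒ factor: x - 2 = -4.
Step 4. [x - 2 = -4] -2 is outermost — add 2 both sides, so sub: x = -2.

Answer: x ∈ {-2}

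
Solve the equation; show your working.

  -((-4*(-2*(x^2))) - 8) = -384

Step 1. [-((-4*(-2*(x^2))) - 8) = -384] flip signs both sides ⇒ neg: (-4*(-2*(x^2))) - 8 = 384.
Step 2. [(-4*(-2*(x^2))) - 8 = 384] -4 | LHS and -4 | 384: pull -4 out. So factor: (-2*(x^2)) + 2 = -96.
Step 3. [(-2*(x^2)) + 2 = -96] -2 divides every term; factor it out. So factor: (x^2) - 1 = 48.
Step 4. [(x^2) - 1 = 48] add 1: x sits inside (… - 1) ⇒ sub: x^2 = 49.
Step 5. [x^2 = 49] LHS squared, RHS 49 ≥ 0: apply √ (±) ⇒ sqrt: x = 7 or -7.

Answer: x ∈ {-7, 7}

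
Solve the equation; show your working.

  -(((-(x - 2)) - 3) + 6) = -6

Step 1. [-(((-(x - 2)) - 3) + 6) = -6] flip signs both sides, so neg: ((-(x - 2)) - 3) + 6 = 6.
Step 2. [((-(x - 2)) - 3) + 6 = 6] 6 comes off first (subtract 6), so sub: (-(x - 2)) - 3 = 0.
Step 3. [(-(x - 2)) - 3 = 0] peel the -3: add 3 from each side, so sub: -(x - 2) = 3.
Step 4. [-(x - 2) = 3] leading − — multiply by −1, so neg: x - 2 = -3.
Step 5. [x - 2 = -3] the outer -2 inverts by adding 2. So sub: x = -1.

Answer: x ∈ {-1}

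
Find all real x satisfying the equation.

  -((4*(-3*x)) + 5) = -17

Step 1. [-((4*(-3*x)) + 5) = -17] flip signs both sides. So neg: (4*(-3*x)) + 5 = 17.
Step 2. [(4*(-3*x)) + 5 = 17] peel the +5: subtract 5 from each side, so sub: 4*(-3*x) = 12.
Step 3. [4*(-3*x) = 12] 4 out front; divide by 4 ⇒ div: -3*x = 3.
Step 4. [-3*x = 3] -3 out front; divide by -3 ⇒ div: x = -1.

Answer: x ∈ {-1}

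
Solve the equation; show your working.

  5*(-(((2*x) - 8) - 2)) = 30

Step 1. [5*(-(((2*x) - 8) - 2)) = 30] leading coefficient 5: divide by 5 ⇒ div: -(((2*x) - 8) - 2) = 6.
Step 2. [-(((2*x) - 8) - 2) = 6] flip signs both sides, so neg: ((2*x) - 8) - 2 = -6.
Step 3. [((2*x) - 8) - 2 = -6] 2 comes off first (add 2), so sub: (2*x) - 8 = -4.
Step 4. [(2*x) - 8 = -4] common factor 2 (LHS and -4) — divide through, so factor: x - 4 = -2.
Step 5. [x - 4 = -2] peel the -4: add 4 from each side ⇒ sub: x = 2.

Answer: x ∈ {2}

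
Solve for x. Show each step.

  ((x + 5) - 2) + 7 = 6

Step 1. [((x + 5) - 2) + 7 = 6] 7 comes off first (subtract 7), so sub: (x + 5) - 2 = -1.
Step 2. [(x + 5) - 2 = -1] -2 is outermost — add 2 both sides. So sub: x + 5 = 1.
Step 3. [x + 5 = 1] peel the +5: subtract 5 from each side, so sub: x = -4.

Answer: x ∈ {-4}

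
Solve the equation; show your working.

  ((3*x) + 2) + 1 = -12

Step 1. [((3*x) + 2) + 1 = -12] +1 is outermost — subtract 1 both sides, so sub: (3*x) + 2 = -13.
Step 2. [(3*x) + 2 = -13] +2 is outermost — subtract 2 both sides, so sub: 3*x = -15.
Step 3. [3*x = -15] divide by the outer 3 ⇒ div: x = -5.

Answer: x ∈ {-5}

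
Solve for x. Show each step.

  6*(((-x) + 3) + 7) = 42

Step 1. [6*(((-x) + 3) + 7) = 42] divide by the outer 6 ⇒ div: ((-x) + 3) + 7 = 7.
Step 2. [((-x) + 3) + 7 = 7] +7 is outermost — subtract 7 both sides, so sub: (-x) + 3 = 0.
Step 3. [(-x) + 3 = 0] peel the +3: subtract 3 from each side, so sub: -x = -3.
Step 4. [-x = -3] leading − — multiply by −1, so neg: x = 3.

Answer: x ∈ {3}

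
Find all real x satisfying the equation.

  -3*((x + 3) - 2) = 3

Step 1. [-3*((x + 3) - 2) = 3] leading coefficient -3: divide by -3. So div: (x + 3) - 2 = -1.
Step 2. [(x + 3) - 2 = -1] -2 is outermost — add 2 both sides, so sub: x + 3 = 1.
Step 3. [x + 3 = 1] subtract 3: x sits inside (… + 3) ⇒ sub: x = -2.

Answer: x ∈ {-2}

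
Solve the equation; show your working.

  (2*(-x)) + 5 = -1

Step 1. [(2*(-x)) + 5 = -1] +5 is outermost — subtract 5 both sides, so sub: 2*(-x) = -6.
Step 2. [2*(-x) = -6] 2 out front; divide by 2. So div: -x = -3.
Step 3. [-x = -3] leading − — multiply by −1 ⇒ neg: x = 3.

Answer: x ∈ {3}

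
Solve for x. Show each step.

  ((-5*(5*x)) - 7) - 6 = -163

Step 1. [((-5*(5*x)) - 7) - 6 = -163] 6 comes off first (add 6), so sub: (-5*(5*x)) - 7 = -157.
Step 2. [(-5*(5*x)) - 7 = -157] -7 is outermost — add 7 both sides, so sub: -5*(5*x) = -150.
Step 3. [-5*(5*x) = -150] -5·(inner) — divide through by -5, so div: 5*x = 30.
Step 4. [5*x = 30] 5 out front; divide by 5, so div: x = 6.

Answer: x ∈ {6}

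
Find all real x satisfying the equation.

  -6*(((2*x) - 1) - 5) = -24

Step 1. [-6*(((2*x) - 1) - 5) = -24] leading coefficient -6: divide by -6, so div: ((2*x) - 1) - 5 = 4.
Step 2. [((2*x) - 1) - 5 = 4] the outer -5 inverts by adding 5 ⇒ sub: (2*x) - 1 = 9.
Step 3. [(2*x) - 1 = 9] the outer -1 inverts by adding 1, so sub: 2*x = 10.
Step 4. [2*x = 10] LHS = 2·(…); ÷2 both sides. So div: x = 5.

Answer: x ∈ {5}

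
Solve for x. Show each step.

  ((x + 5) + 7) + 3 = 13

Step 1. [((x + 5) + 7) + 3 = 13] the outer +3 inverts by subtracting 3. So sub: (x + 5) + 7 = 10.
Step 2. [(x + 5) + 7 = 10] subtract 7: x sits inside (… + 7). So sub: x + 5 = 3.
Step 3. [x + 5 = 3] subtract 5: x sits inside (… + 5). So sub: x = -2.

Answer: x ∈ {-2}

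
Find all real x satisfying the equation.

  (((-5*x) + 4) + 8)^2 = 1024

Step 1. [(((-5*x) + 4) + 8)^2 = 1024] LHS squared, RHS 1024 ≥ 0: apply √ (±), so sqrt: ((-5*x) + 4) + 8 = 32 or -32.
Step 2. [((-5*x) + 4) + 8 = 32 or -32] 8 comes off first (subtract 8), so sub: (-5*x) + 4 = 24 or -40.
Step 3. [(-5*x) + 4 = 24 or -40] peel the +4: subtract 4 from each side, so sub: -5*x = 20 or -44.
Step 4. [-5*x = 20 or -44] leading coefficient -5: divide by -5, so div: x = -4 or 44/5.

Answer: x ∈ {-4, 44/5}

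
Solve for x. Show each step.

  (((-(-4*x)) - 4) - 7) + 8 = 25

Step 1. [(((-(-4*x)) - 4) - 7) + 8 = 25] +8 is outermost — subtract 8 both sides ⇒ sub: ((-(-4*x)) - 4) - 7 = 17.
Step 2. [((-(-4*x)) - 4) - 7 = 17] 7 comes off first (add 7). So sub: (-(-4*x)) - 4 = 24.
Step 3. [(-(-4*x)) - 4 = 24] add 4: x sits inside (… - 4), so sub: -(-4*x) = 28.
Step 4. [-(-4*x) = 28] flip signs both sides, so neg: -4*x = -28.
Step 5. [-4*x = -28] -4·(inner) — divide through by -4. So div: x = 7.

Answer: x ∈ {7}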